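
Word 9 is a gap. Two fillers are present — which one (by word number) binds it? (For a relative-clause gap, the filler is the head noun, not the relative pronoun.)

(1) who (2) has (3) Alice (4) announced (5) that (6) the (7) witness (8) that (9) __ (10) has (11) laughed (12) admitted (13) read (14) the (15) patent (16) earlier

The marked gap is inside the relative clause, the subject of "laughed".
Its filler is the head noun "witness" (via "that"), at word 7.
(The other dependency links word 1 to a gap after word 12.)

7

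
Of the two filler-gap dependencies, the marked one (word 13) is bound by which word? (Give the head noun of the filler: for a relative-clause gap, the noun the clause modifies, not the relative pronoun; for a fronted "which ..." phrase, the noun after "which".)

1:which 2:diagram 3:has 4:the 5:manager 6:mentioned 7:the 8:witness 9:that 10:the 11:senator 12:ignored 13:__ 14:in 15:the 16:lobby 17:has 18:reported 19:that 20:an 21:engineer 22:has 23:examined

The marked gap is inside the relative clause, the direct object of "ignored".
Its filler is the head noun "witness" (via "that"), at word 8.
(The other dependency links word 2 to a gap after word 23.)

8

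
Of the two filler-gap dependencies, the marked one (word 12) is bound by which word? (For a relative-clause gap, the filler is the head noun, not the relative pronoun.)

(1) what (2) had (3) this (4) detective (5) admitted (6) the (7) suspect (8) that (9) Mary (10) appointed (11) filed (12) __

1

The marked gap is the direct object of "filed".
Its filler is the fronted wh-phrase "what", at word 1.
(The other dependency links word 7 to a gap after word 10.)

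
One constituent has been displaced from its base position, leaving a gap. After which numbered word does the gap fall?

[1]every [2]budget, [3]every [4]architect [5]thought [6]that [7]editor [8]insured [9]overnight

8

The displaced element is "every budget" (word 2).
It is linked across 1 clause boundary (Ø).
It functions as the direct object of "insured", so the gap sits immediately after word 8 ("insured").
Base order: Every architect thought that editor insured every budget overnight.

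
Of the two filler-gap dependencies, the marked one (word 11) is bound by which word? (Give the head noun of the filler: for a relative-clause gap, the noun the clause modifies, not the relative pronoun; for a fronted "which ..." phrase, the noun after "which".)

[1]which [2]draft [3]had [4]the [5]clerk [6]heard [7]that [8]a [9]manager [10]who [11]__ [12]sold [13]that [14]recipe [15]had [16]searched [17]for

9

The marked gap is inside the relative clause, the subject of "sold".
Its filler is the head noun "manager" (via "who"), at word 9.
(The other dependency links word 2 to a gap after word 17.)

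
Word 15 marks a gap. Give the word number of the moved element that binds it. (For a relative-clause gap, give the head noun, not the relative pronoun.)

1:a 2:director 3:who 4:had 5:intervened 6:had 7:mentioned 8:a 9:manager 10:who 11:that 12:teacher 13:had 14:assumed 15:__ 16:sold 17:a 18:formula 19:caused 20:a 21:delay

9

The gap at 15 is the subject of "sold", inside a relative clause.
The relative pronoun is "who" (word 10); it is bound by the head noun immediately before it.
Its filler is the head noun "manager", at word 9.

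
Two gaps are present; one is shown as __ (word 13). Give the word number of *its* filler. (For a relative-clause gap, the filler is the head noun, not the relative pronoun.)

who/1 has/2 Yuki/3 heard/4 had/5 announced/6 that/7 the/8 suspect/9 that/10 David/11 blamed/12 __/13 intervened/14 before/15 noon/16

The marked gap is inside the relative clause, the direct object of "blamed".
Its filler is the head noun "suspect" (via "that"), at word 9.
(The other dependency links word 1 to a gap after word 4.)

9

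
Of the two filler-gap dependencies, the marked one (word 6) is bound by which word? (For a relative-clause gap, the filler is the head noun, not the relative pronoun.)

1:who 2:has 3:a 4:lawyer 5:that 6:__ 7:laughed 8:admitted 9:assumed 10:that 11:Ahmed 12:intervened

4

The marked gap is inside the relative clause, the subject of "laughed".
Its filler is the head noun "lawyer" (via "that"), at word 4.
(The other dependency links word 1 to a gap after word 8.)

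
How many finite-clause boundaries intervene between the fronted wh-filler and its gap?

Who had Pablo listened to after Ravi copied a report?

0

"who" originates inside the matrix clause — no clause boundary is crossed.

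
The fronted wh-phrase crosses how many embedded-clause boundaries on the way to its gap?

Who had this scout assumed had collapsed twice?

1

"who" is extracted from the subject of "collapsed".
Boundaries crossed, outermost first: [Ø] — 1 in total.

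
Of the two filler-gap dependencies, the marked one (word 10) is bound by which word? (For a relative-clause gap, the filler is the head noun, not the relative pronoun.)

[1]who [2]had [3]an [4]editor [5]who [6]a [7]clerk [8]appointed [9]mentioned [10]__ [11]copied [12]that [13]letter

The marked gap is the subject of "copied".
Its filler is the fronted wh-phrase "who", at word 1.
(The other dependency links word 4 to a gap after word 8.)

1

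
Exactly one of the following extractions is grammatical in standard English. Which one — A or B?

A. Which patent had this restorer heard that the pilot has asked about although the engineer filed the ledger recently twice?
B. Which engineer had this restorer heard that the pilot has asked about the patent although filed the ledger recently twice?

A

In B, the wh-phrase is extracted from inside an adjunct island (introduced by "although"), which blocks movement.
In A, the extraction path crosses only that-complement boundaries, which are transparent.
So A is grammatical.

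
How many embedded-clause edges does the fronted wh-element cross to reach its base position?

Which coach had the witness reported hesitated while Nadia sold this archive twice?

1

"which coach" is extracted from the subject of "hesitated".
Boundaries crossed, outermost first: [Ø] — 1 in total.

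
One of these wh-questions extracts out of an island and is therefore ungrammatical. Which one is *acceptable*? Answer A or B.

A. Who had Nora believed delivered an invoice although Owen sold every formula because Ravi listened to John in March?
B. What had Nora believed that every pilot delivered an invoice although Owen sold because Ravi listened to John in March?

In B, the wh-phrase is extracted from inside an adjunct island (introduced by "although"), which blocks movement.
In A, the extraction path crosses only that-complement boundaries, which are transparent.
So A is grammatical.

A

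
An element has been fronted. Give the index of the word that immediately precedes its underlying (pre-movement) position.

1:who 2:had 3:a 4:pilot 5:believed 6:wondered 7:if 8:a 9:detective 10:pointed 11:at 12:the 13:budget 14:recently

The displaced element is "who" (word 1).
It is linked across 1 clause boundary (Ø).
It functions as the subject of "wondered", so the gap sits immediately after word 5 ("believed").
Base order: A pilot had believed that who wondered if a detective pointed at the budget recently.

5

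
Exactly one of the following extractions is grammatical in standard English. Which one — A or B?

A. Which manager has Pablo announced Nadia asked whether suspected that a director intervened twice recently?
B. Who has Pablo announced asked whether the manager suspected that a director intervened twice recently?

B

In A, the wh-phrase is extracted from inside a wh-island (introduced by "whether"), which blocks movement.
In B, the extraction path crosses only that-complement boundaries, which are transparent.
So B is grammatical.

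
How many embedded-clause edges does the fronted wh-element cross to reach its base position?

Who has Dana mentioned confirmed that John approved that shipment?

"who" is extracted from the subject of "confirmed".
Boundaries crossed, outermost first: [Ø] — 1 in total.

1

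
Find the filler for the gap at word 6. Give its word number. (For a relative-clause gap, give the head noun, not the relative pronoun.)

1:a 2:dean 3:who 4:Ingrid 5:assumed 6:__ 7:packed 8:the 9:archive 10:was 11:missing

The gap at 6 is the subject of "packed", inside a relative clause.
The relative pronoun is "who" (word 3); it is bound by the head noun immediately before it.
Its filler is the head noun "dean", at word 2.

2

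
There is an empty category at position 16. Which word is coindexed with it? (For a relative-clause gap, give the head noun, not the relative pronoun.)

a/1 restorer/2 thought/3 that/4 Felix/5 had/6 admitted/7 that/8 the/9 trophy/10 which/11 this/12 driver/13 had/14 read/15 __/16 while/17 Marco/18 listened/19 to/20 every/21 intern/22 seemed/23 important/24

10

The gap at 16 is the object of "read", inside a relative clause.
The relative pronoun is "which" (word 11); it is bound by the head noun immediately before it.
Its filler is the head noun "trophy", at word 10.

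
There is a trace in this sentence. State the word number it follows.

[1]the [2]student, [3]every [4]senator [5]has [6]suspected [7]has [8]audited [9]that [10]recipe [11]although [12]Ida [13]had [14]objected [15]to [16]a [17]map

The displaced element is "the student" (word 2).
It is linked across 1 clause boundary (Ø).
It functions as the subject of "audited", so the gap sits immediately after word 6 ("suspected").
Base order: Every senator has suspected that the student has audited that recipe although Ida had objected to a map.

6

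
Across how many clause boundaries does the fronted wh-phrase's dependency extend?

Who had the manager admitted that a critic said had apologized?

2

"who" is extracted from the subject of "apologized".
Boundaries crossed, outermost first: [that], [Ø] — 2 in total.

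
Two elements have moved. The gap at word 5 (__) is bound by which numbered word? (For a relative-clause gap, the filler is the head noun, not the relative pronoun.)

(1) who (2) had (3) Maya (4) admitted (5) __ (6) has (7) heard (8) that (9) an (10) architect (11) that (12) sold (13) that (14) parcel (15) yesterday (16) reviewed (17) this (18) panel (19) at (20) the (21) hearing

The marked gap is the subject of "heard".
Its filler is the fronted wh-phrase "who", at word 1.
(The other dependency links word 10 to a gap after word 11.)

1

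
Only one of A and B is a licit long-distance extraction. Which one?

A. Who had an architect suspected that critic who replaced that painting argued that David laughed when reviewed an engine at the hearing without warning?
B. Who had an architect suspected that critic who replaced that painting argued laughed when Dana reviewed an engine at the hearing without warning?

B

In A, the wh-phrase is extracted from inside an adjunct island (introduced by "when"), which blocks movement.
In B, the extraction path crosses only that-complement boundaries, which are transparent.
So B is grammatical.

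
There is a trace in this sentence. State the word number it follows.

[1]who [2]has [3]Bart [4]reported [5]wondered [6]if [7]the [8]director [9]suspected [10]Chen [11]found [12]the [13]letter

The displaced element is "who" (word 1).
It is linked across 1 clause boundary (Ø).
It functions as the subject of "wondered", so the gap sits immediately after word 4 ("reported").
Base order: Bart has reported who wondered if the director suspected Chen found the letter.

4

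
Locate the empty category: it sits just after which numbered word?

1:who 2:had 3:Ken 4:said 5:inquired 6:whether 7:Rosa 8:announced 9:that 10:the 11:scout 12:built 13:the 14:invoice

The displaced element is "who" (word 1).
It is linked across 1 clause boundary (Ø).
It functions as the subject of "inquired", so the gap sits immediately after word 4 ("said").
Base order: Ken had said that who inquired whether Rosa announced that the scout built the invoice.

4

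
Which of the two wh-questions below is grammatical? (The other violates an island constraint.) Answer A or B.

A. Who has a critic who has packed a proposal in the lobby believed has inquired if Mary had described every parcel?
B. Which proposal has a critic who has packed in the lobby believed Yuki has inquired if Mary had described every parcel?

A

In B, the wh-phrase is extracted from inside a complex-NP island (relative clause) (introduced by "who"), which blocks movement.
In A, the extraction path crosses only that-complement boundaries, which are transparent.
So A is grammatical.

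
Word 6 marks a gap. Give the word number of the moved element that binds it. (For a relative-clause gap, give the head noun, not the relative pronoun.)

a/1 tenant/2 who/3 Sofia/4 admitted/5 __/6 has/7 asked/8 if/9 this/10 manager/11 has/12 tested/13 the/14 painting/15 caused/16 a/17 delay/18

The gap at 6 is the subject of "asked", inside a relative clause.
The relative pronoun is "who" (word 3); it is bound by the head noun immediately before it.
Its filler is the head noun "tenant", at word 2.

2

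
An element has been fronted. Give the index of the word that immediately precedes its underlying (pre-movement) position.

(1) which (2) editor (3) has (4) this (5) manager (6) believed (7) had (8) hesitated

6

The displaced element is "which editor" (word 2).
It is linked across 1 clause boundary (Ø).
It functions as the subject of "hesitated", so the gap sits immediately after word 6 ("believed").
Base order: This manager has believed which editor had hesitated.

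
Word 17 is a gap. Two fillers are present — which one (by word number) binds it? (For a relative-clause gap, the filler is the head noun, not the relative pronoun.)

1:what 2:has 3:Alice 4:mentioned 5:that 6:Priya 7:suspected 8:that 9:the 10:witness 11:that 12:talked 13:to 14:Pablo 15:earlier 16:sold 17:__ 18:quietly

The marked gap is the direct object of "sold".
Its filler is the fronted wh-phrase "what", at word 1.
(The other dependency links word 10 to a gap after word 11.)

1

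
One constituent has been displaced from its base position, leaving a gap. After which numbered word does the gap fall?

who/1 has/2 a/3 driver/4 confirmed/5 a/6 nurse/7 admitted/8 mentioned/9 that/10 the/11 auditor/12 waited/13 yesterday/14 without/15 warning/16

The displaced element is "who" (word 1).
It is linked across 2 clause boundaries (Ø → Ø).
It functions as the subject of "mentioned", so the gap sits immediately after word 8 ("admitted").
Base order: A driver has confirmed a nurse admitted that who mentioned that the auditor waited yesterday without warning.

8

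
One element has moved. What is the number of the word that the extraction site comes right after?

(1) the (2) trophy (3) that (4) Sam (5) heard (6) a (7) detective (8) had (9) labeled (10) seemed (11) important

The displaced element is "the trophy" (word 2).
It is linked across 1 clause boundary (Ø).
It functions as the direct object of "labeled", so the gap sits immediately after word 9 ("labeled").
Base order: Sam heard a detective had labeled the trophy.

9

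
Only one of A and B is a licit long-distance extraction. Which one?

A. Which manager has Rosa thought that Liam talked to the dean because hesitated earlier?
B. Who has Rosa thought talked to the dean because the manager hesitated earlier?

In A, the wh-phrase is extracted from inside an adjunct island (introduced by "because"), which blocks movement.
In B, the extraction path crosses only that-complement boundaries, which are transparent.
So B is grammatical.

B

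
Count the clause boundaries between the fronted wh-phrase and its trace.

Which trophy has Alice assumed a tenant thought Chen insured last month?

"which trophy" is extracted from the object of "insured".
Boundaries crossed, outermost first: [Ø], [Ø] — 2 in total.

2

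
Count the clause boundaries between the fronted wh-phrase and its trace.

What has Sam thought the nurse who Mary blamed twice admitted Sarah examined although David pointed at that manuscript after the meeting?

2

"what" is extracted from the object of "examined".
Boundaries crossed, outermost first: [Ø], [Ø] — 2 in total.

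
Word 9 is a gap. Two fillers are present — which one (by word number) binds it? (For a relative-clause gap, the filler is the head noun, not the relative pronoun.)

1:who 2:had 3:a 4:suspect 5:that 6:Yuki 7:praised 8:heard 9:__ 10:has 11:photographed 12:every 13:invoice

1

The marked gap is the subject of "photographed".
Its filler is the fronted wh-phrase "who", at word 1.
(The other dependency links word 4 to a gap after word 7.)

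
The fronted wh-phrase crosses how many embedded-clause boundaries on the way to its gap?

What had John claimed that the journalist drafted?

"what" is extracted from the object of "drafted".
Boundaries crossed, outermost first: [that] — 1 in total.

1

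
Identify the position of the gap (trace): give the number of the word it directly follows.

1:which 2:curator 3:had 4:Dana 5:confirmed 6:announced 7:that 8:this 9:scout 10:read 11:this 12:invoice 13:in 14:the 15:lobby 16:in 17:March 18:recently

The displaced element is "which curator" (word 2).
It is linked across 1 clause boundary (Ø).
It functions as the subject of "announced", so the gap sits immediately after word 5 ("confirmed").
Base order: Dana had confirmed that which curator announced that this scout read this invoice in the lobby in March recently.

5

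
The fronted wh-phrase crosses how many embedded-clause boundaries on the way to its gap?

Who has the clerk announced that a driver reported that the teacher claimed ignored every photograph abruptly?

"who" is extracted from the subject of "ignored".
Boundaries crossed, outermost first: [that], [that], [Ø] — 3 in total.

3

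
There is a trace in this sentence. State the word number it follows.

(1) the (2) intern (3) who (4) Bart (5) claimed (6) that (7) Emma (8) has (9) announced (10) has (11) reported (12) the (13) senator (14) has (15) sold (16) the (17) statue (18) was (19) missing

The displaced element is "the intern" (word 2).
It is linked across 2 clause boundaries (that → Ø).
It functions as the subject of "reported", so the gap sits immediately after word 9 ("announced").
Base order: Bart claimed that Emma has announced that the intern has reported the senator has sold the statue.

9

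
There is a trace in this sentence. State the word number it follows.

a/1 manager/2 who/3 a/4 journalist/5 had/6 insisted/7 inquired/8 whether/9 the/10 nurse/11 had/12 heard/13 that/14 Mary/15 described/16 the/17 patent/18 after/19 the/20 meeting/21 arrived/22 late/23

The displaced element is "a manager" (word 2).
It is linked across 1 clause boundary (Ø).
It functions as the subject of "inquired", so the gap sits immediately after word 7 ("insisted").
Base order: A journalist had insisted that a manager inquired whether the nurse had heard that Mary described the patent after the meeting.

7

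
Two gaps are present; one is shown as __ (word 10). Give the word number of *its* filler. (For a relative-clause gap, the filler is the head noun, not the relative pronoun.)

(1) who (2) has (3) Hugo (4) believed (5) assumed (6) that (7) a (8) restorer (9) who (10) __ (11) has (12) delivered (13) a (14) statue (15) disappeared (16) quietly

8

The marked gap is inside the relative clause, the subject of "delivered".
Its filler is the head noun "restorer" (via "who"), at word 8.
(The other dependency links word 1 to a gap after word 4.)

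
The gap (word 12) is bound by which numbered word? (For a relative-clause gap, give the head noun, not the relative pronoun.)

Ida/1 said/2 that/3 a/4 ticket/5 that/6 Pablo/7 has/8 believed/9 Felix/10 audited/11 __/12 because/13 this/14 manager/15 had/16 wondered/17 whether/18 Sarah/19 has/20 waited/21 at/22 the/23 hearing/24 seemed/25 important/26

5

The gap at 12 is the object of "audited", inside a relative clause.
The relative pronoun is "that" (word 6); it is bound by the head noun immediately before it.
Its filler is the head noun "ticket", at word 5.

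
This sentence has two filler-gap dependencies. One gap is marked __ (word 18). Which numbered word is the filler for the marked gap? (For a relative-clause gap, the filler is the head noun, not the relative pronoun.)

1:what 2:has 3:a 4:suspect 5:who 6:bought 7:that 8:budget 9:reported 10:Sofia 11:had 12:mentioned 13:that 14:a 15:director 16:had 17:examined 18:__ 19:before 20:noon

The marked gap is the direct object of "examined".
Its filler is the fronted wh-phrase "what", at word 1.
(The other dependency links word 4 to a gap after word 5.)

1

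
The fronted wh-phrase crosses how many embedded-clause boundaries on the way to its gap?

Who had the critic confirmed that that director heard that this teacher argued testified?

3

"who" is extracted from the subject of "testified".
Boundaries crossed, outermost first: [that], [that], [Ø] — 3 in total.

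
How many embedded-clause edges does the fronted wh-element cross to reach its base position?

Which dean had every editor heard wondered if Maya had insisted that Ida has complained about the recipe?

1

"which dean" is extracted from the subject of "wondered".
Boundaries crossed, outermost first: [Ø] — 1 in total.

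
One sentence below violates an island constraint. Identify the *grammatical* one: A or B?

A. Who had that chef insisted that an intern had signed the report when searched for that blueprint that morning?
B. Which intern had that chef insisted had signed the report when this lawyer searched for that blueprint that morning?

B

In A, the wh-phrase is extracted from inside an adjunct island (introduced by "when"), which blocks movement.
In B, the extraction path crosses only that-complement boundaries, which are transparent.
So B is grammatical.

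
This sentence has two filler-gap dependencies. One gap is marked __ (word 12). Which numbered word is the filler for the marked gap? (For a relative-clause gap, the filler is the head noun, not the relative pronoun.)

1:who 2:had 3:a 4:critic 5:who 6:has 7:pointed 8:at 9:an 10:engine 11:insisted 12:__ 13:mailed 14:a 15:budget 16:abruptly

1

The marked gap is the subject of "mailed".
Its filler is the fronted wh-phrase "who", at word 1.
(The other dependency links word 4 to a gap after word 5.)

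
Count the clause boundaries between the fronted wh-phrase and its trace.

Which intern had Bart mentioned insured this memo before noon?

1

"which intern" is extracted from the subject of "insured".
Boundaries crossed, outermost first: [Ø] — 1 in total.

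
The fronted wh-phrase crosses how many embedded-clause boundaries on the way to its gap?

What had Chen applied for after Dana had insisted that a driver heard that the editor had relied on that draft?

0

"what" originates inside the matrix clause — no clause boundary is crossed.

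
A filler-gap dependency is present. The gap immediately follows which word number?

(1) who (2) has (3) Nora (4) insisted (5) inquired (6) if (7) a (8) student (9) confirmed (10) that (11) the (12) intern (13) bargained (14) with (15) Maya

4

The displaced element is "who" (word 1).
It is linked across 1 clause boundary (Ø).
It functions as the subject of "inquired", so the gap sits immediately after word 4 ("insisted").
Base order: Nora has insisted that who inquired if a student confirmed that the intern bargained with Maya.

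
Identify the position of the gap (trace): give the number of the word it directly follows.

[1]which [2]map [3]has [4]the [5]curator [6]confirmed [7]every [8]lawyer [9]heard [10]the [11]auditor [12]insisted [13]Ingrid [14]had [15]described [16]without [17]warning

The displaced element is "which map" (word 2).
It is linked across 3 clause boundaries (Ø → Ø → Ø).
It functions as the direct object of "described", so the gap sits immediately after word 15 ("described").
Base order: The curator has confirmed every lawyer heard the auditor insisted Ingrid had described which map without warning.

15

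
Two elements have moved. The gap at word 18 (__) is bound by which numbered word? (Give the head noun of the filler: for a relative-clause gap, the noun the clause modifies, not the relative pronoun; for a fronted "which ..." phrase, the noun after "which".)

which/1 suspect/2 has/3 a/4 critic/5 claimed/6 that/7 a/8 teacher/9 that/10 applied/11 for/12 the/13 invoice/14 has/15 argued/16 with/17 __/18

The marked gap is the object of the preposition "with" of "argued".
Its filler is the fronted wh-phrase "which suspect", at word 2.
(The other dependency links word 9 to a gap after word 10.)

2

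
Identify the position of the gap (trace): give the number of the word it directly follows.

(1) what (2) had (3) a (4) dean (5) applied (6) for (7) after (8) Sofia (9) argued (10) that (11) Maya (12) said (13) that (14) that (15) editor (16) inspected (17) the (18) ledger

6

The displaced element is "what" (word 1).
It functions as the object of the preposition "for" of "applied", so the gap sits immediately after word 6 ("for").
Base order: A dean had applied for what after Sofia argued that Maya said that that editor inspected the ledger.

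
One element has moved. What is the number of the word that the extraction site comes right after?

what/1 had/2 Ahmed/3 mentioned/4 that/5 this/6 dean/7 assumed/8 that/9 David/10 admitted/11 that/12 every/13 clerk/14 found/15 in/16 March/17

The displaced element is "what" (word 1).
It is linked across 3 clause boundaries (that → that → that).
It functions as the direct object of "found", so the gap sits immediately after word 15 ("found").
Base order: Ahmed had mentioned that this dean assumed that David admitted that every clerk found what in March.

15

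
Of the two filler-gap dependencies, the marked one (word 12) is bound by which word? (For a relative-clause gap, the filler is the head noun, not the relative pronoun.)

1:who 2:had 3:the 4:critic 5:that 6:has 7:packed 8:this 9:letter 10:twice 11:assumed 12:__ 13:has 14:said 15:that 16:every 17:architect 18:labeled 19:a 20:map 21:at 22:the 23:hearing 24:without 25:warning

1

The marked gap is the subject of "said".
Its filler is the fronted wh-phrase "who", at word 1.
(The other dependency links word 4 to a gap after word 5.)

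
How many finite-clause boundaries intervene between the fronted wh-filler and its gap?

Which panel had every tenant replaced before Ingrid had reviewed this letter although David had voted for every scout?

0

"which panel" originates inside the matrix clause — no clause boundary is crossed.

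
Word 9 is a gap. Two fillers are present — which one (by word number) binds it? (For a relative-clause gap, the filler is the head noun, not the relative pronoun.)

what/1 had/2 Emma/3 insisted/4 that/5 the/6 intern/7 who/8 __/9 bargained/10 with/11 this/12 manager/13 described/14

7

The marked gap is inside the relative clause, the subject of "bargained".
Its filler is the head noun "intern" (via "who"), at word 7.
(The other dependency links word 1 to a gap after word 14.)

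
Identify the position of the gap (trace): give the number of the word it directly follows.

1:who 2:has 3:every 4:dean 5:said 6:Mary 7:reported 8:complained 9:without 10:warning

The displaced element is "who" (word 1).
It is linked across 2 clause boundaries (Ø → Ø).
It functions as the subject of "complained", so the gap sits immediately after word 7 ("reported").
Base order: Every dean has said Mary reported that who complained without warning.

7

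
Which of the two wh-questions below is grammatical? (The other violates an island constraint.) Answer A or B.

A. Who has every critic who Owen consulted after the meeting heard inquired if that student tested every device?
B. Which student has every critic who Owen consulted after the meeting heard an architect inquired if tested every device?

A

In B, the wh-phrase is extracted from inside a wh-island (introduced by "if"), which blocks movement.
In A, the extraction path crosses only that-complement boundaries, which are transparent.
So A is grammatical.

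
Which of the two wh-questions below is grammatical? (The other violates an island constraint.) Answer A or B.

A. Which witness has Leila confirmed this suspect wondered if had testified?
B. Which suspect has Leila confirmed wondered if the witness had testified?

B

In A, the wh-phrase is extracted from inside a wh-island (introduced by "if"), which blocks movement.
In B, the extraction path crosses only that-complement boundaries, which are transparent.
So B is grammatical.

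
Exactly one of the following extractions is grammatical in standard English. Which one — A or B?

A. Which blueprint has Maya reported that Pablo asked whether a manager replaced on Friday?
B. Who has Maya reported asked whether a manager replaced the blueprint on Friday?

In A, the wh-phrase is extracted from inside a wh-island (introduced by "whether"), which blocks movement.
In B, the extraction path crosses only that-complement boundaries, which are transparent.
So B is grammatical.

B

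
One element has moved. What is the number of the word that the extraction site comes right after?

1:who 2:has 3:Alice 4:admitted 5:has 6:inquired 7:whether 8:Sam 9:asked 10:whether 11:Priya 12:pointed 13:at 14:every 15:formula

4

The displaced element is "who" (word 1).
It is linked across 1 clause boundary (Ø).
It functions as the subject of "inquired", so the gap sits immediately after word 4 ("admitted").
Base order: Alice has admitted who has inquired whether Sam asked whether Priya pointed at every formula.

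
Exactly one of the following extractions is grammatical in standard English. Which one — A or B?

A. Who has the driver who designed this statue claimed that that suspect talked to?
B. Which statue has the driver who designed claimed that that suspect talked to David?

In B, the wh-phrase is extracted from inside a complex-NP island (relative clause) (introduced by "who"), which blocks movement.
In A, the extraction path crosses only that-complement boundaries, which are transparent.
So A is grammatical.

A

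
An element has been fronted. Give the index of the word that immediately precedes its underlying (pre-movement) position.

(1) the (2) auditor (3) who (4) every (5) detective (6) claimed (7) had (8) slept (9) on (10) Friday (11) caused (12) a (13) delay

6

The displaced element is "the auditor" (word 2).
It is linked across 1 clause boundary (Ø).
It functions as the subject of "slept", so the gap sits immediately after word 6 ("claimed").
Base order: Every detective claimed that the auditor had slept on Friday.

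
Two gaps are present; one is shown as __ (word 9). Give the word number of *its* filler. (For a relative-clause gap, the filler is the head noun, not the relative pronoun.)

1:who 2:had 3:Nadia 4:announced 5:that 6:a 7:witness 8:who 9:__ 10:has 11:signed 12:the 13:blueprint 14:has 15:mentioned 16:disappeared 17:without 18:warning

7

The marked gap is inside the relative clause, the subject of "signed".
Its filler is the head noun "witness" (via "who"), at word 7.
(The other dependency links word 1 to a gap after word 15.)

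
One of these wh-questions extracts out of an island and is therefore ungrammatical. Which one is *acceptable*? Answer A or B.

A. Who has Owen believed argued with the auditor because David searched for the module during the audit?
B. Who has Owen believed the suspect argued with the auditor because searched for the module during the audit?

In B, the wh-phrase is extracted from inside an adjunct island (introduced by "because"), which blocks movement.
In A, the extraction path crosses only that-complement boundaries, which are transparent.
So A is grammatical.

A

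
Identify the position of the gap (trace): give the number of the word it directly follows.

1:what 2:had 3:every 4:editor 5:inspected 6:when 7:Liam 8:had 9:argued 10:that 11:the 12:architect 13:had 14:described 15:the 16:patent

The displaced element is "what" (word 1).
It functions as the direct object of "inspected", so the gap sits immediately after word 5 ("inspected").
Base order: Every editor had inspected what when Liam had argued that the architect had described the patent.

5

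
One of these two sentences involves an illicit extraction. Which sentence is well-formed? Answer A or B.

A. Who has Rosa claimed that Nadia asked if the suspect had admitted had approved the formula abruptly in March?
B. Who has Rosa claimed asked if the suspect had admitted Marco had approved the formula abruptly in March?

In A, the wh-phrase is extracted from inside a wh-island (introduced by "if"), which blocks movement.
In B, the extraction path crosses only that-complement boundaries, which are transparent.
So B is grammatical.

B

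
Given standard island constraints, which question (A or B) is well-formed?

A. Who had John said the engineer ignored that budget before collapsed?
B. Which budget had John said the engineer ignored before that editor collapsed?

B

In A, the wh-phrase is extracted from inside an adjunct island (introduced by "before"), which blocks movement.
In B, the extraction path crosses only that-complement boundaries, which are transparent.
So B is grammatical.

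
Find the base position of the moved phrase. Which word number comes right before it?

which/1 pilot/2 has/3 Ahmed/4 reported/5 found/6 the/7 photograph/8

5

The displaced element is "which pilot" (word 2).
It is linked across 1 clause boundary (Ø).
It functions as the subject of "found", so the gap sits immediately after word 5 ("reported").
Base order: Ahmed has reported which pilot found the photograph.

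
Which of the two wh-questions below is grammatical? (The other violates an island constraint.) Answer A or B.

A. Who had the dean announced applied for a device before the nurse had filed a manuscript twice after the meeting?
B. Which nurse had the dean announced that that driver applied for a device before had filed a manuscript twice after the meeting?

A

In B, the wh-phrase is extracted from inside an adjunct island (introduced by "before"), which blocks movement.
In A, the extraction path crosses only that-complement boundaries, which are transparent.
So A is grammatical.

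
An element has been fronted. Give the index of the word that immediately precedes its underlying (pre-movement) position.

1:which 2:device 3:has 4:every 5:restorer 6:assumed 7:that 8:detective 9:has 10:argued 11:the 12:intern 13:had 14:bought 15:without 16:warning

The displaced element is "which device" (word 2).
It is linked across 2 clause boundaries (Ø → Ø).
It functions as the direct object of "bought", so the gap sits immediately after word 14 ("bought").
Base order: Every restorer has assumed that detective has argued the intern had bought which device without warning.

14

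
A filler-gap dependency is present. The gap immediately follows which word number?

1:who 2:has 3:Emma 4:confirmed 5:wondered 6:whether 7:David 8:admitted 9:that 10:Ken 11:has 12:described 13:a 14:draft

The displaced element is "who" (word 1).
It is linked across 1 clause boundary (Ø).
It functions as the subject of "wondered", so the gap sits immediately after word 4 ("confirmed").
Base order: Emma has confirmed that who wondered whether David admitted that Ken has described a draft.

4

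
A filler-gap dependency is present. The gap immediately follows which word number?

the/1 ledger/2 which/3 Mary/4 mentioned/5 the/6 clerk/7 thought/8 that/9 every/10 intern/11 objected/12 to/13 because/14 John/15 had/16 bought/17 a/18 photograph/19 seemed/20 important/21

13

The displaced element is "the ledger" (word 2).
It is linked across 2 clause boundaries (Ø → that).
It functions as the object of the preposition "to" of "objected", so the gap sits immediately after word 13 ("to").
Base order: Mary mentioned the clerk thought that every intern objected to the ledger because John had bought a photograph.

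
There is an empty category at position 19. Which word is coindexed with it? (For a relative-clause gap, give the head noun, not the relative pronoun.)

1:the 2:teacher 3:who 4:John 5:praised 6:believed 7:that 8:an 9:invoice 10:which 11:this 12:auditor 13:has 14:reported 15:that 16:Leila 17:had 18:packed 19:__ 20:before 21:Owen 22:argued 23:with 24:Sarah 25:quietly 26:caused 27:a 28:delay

9

The gap at 19 is the object of "packed", inside a relative clause.
The relative pronoun is "which" (word 10); it is bound by the head noun immediately before it.
Its filler is the head noun "invoice", at word 9.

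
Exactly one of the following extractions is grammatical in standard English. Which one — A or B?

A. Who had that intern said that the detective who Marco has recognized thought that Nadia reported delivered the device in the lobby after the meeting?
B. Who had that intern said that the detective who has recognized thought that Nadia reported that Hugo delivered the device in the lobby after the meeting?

In B, the wh-phrase is extracted from inside a complex-NP island (relative clause) (introduced by "who"), which blocks movement.
In A, the extraction path crosses only that-complement boundaries, which are transparent.
So A is grammatical.

A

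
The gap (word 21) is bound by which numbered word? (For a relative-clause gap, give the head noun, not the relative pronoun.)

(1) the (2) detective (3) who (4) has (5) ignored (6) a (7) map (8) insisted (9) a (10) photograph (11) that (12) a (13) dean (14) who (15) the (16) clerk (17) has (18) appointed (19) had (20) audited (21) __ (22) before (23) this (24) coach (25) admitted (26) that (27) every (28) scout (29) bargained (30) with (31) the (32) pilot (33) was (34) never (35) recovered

The gap at 21 is the object of "audited", inside a relative clause.
The relative pronoun is "that" (word 11); it is bound by the head noun immediately before it.
Its filler is the head noun "photograph", at word 10.

10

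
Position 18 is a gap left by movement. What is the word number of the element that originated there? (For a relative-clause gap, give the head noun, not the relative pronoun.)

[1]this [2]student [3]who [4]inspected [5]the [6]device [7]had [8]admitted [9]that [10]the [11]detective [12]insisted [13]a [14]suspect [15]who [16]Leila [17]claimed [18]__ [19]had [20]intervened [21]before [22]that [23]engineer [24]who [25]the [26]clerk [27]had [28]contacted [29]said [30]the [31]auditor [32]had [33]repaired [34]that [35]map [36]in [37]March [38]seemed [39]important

14

The gap at 18 is the subject of "intervened", inside a relative clause.
The relative pronoun is "who" (word 15); it is bound by the head noun immediately before it.
Its filler is the head noun "suspect", at word 14.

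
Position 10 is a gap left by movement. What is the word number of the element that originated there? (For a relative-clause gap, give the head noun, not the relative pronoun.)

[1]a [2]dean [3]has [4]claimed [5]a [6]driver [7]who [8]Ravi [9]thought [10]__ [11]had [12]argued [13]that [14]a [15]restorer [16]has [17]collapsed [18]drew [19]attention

The gap at 10 is the subject of "argued", inside a relative clause.
The relative pronoun is "who" (word 7); it is bound by the head noun immediately before it.
Its filler is the head noun "driver", at word 6.

6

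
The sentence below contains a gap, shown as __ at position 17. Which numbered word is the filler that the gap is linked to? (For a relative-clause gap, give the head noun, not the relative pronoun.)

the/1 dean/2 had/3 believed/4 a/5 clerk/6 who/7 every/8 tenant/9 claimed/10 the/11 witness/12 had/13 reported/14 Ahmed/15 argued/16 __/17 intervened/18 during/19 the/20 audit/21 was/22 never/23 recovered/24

6

The gap at 17 is the subject of "intervened", inside a relative clause.
The relative pronoun is "who" (word 7); it is bound by the head noun immediately before it.
Its filler is the head noun "clerk", at word 6.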